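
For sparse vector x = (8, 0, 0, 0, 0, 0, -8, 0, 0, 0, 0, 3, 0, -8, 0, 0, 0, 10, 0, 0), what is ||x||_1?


Non-zero entries: [(0, 8), (6, -8), (11, 3), (13, -8), (17, 10)]
Absolute values: [8, 8, 3, 8, 10]
||x||_1 = sum = 37.

37


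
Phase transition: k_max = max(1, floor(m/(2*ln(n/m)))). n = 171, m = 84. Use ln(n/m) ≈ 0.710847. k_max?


n/m = 171/84 = 57/28.
ln(n/m) ≈ 0.710847.
2*ln(n/m) ≈ 1.421694.
m/(2*ln(n/m)) ≈ 84/1.421694 ≈ 59.0844.
floor = 59.
k_max = max(1, 59) = 59.

59


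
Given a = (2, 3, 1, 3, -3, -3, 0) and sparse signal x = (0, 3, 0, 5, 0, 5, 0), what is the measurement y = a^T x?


Non-zero terms: ['3*3', '3*5', '-3*5']
Products: [9, 15, -15]
y = sum = 9.

9


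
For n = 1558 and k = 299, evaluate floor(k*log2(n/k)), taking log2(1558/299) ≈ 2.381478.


log2(n/k) = log2(1558/299) ≈ 2.381478.
k*log2(n/k) ≈ 299*2.381478 = 712.061922.
floor(712.061922) = 712.

712


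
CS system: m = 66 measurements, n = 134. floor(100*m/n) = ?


100*m/n = 100*66/134 ≈ 49.2537.
floor = 49.

49


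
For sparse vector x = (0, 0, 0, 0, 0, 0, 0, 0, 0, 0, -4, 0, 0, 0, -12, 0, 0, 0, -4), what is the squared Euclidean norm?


Non-zero entries: [(10, -4), (14, -12), (18, -4)]
Squares: [16, 144, 16]
||x||_2^2 = sum = 176.

176


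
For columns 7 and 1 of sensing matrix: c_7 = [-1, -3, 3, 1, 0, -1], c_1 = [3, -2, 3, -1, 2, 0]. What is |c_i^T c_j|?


Inner product: -1*3 + -3*-2 + 3*3 + 1*-1 + 0*2 + -1*0
Products: [-3, 6, 9, -1, 0, 0]
Sum = 11.
|dot| = 11.

11


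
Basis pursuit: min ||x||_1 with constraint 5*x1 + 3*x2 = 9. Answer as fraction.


Axis intercepts:
  x1 = 9/5, x2 = 0: L1 = 9/5
  x1 = 0, x2 = 3: L1 = 3
x* = (9/5, 0)
||x*||_1 = 9/5.

9/5


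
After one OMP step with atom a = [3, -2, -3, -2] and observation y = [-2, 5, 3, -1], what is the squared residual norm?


a^T a = 26.
a^T y = -23.
coeff = -23/26 = -23/26.
||r||^2 = 485/26.

485/26


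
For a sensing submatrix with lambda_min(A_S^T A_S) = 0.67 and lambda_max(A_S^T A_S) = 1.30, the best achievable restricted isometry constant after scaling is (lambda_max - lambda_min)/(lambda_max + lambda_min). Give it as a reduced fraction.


lambda_max - lambda_min = 1.30 - 0.67 = 0.63.
lambda_max + lambda_min = 1.30 + 0.67 = 1.97.
delta = 0.63/1.97 = 63/197.

63/197


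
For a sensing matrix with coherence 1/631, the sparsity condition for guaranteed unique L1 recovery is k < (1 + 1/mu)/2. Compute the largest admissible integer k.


1/mu = 631.
1 + 1/mu = 632.
(1 + 1/mu)/2 = 316 is an integer and the inequality is strict, so k_max = 316 - 1 = 315.

315


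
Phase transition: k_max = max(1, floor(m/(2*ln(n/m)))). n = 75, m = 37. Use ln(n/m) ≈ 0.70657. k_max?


n/m = 75/37.
ln(n/m) ≈ 0.70657.
2*ln(n/m) ≈ 1.41314.
m/(2*ln(n/m)) ≈ 37/1.41314 ≈ 26.1828.
floor = 26.
k_max = max(1, 26) = 26.

26


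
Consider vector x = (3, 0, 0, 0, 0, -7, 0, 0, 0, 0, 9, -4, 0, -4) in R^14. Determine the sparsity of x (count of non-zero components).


Non-zero positions: [0, 5, 10, 11, 13].
Sparsity = 5.

5


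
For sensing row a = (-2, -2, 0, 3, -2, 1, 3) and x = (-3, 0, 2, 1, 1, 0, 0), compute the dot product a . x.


Non-zero terms: ['-2*-3', '0*2', '3*1', '-2*1']
Products: [6, 0, 3, -2]
y = sum = 7.

7


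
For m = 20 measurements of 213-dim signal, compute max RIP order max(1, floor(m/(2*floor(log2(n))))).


floor(log2(213)) = 7.
2*7 = 14.
m/(2*floor(log2(n))) = 20/14 ≈ 1.4286.
floor = 1.
k = max(1, 1) = 1.

1


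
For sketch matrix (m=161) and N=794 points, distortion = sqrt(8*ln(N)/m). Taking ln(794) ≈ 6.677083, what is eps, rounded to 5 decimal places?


ln(794) ≈ 6.677083.
8*ln(N)/m ≈ 8*6.677083/161 ≈ 0.33178052.
eps = sqrt(0.33178052) ≈ 0.5760039 ≈ 0.57600.

0.57600


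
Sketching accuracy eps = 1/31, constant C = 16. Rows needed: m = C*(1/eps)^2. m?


1/eps = 31.
(1/eps)^2 = 961.
m = 16*961 = 15376.

15376


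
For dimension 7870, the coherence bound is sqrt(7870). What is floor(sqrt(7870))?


88^2 = 7744 <= 7870 < 7921 = 89^2, so 88 <= sqrt(7870) < 89.
floor(sqrt(7870)) = 88.

88


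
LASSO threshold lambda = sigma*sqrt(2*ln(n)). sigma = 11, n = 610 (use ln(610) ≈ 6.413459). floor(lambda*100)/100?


ln(610) ≈ 6.413459.
2*ln(n) ≈ 12.826918.
sqrt(2*ln(n)) ≈ sqrt(12.826918) ≈ 3.581469.
lambda ≈ 11*3.581469 = 39.396159.
floor(lambda*100)/100 = 39.39.

39.39


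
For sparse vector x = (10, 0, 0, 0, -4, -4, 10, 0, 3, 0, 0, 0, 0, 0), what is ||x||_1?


Non-zero entries: [(0, 10), (4, -4), (5, -4), (6, 10), (8, 3)]
Absolute values: [10, 4, 4, 10, 3]
||x||_1 = sum = 31.

31


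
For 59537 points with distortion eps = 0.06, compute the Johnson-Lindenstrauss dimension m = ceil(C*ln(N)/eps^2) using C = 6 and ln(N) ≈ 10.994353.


ln(59537) ≈ 10.994353.
eps^2 = 0.06^2 = 0.0036.
C*ln(N)/eps^2 ≈ 6*10.994353/0.0036 ≈ 18323.9217.
m = ceil(18323.9217) = 18324.

18324


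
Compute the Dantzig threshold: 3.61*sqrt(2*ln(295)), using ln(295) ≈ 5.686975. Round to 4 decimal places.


ln(295) ≈ 5.686975.
2*ln(n) ≈ 11.37395.
sqrt(2*ln(n)) ≈ sqrt(11.37395) ≈ 3.372529.
threshold ≈ 3.61*3.372529 = 12.17482969 ≈ 12.1748.

12.1748


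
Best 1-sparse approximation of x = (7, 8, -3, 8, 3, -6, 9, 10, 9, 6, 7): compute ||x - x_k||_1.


Sorted |x_i| descending: [10, 9, 9, 8, 8, 7, 7, 6, 6, 3, 3]
Keep top 1: [10]
Tail entries: [9, 9, 8, 8, 7, 7, 6, 6, 3, 3]
L1 error = sum of tail = 66.

66


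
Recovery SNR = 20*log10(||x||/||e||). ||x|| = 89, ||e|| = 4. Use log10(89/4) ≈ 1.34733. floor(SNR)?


||x||/||e|| = 89/4.
log10(89/4) ≈ 1.34733.
20*log10(||x||/||e||) ≈ 20*1.34733 = 26.9466.
floor(26.9466) = 26.

26


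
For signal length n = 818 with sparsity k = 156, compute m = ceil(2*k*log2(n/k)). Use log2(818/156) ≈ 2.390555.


log2(n/k) = log2(818/156) ≈ 2.390555.
2*k*log2(n/k) ≈ 2*156*2.390555 = 745.85316.
m = ceil(745.85316) = 746.

746


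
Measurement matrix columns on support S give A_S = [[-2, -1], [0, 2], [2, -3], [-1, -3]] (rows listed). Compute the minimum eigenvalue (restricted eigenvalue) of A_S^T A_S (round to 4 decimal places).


A_S^T A_S = [[9, -1], [-1, 23]].
trace = 32.
det = 206.
disc = trace^2 - 4*det = 1024 - 4*206 = 200.
sqrt(200) ≈ 14.142136.
lam_min = (32 - sqrt(200))/2 ≈ (32 - 14.142136)/2 = 8.928932 ≈ 8.9289.

8.9289


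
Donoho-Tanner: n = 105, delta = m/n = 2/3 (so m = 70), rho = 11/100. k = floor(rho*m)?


m = 2/3*105 = 70.
rho = 11/100.
rho*m = 11/100*70 = 7.7.
k = floor(7.7) = 7.

7


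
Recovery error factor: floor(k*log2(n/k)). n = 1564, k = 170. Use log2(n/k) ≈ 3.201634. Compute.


log2(n/k) = log2(1564/170) ≈ 3.201634.
k*log2(n/k) ≈ 170*3.201634 = 544.27778.
floor(544.27778) = 544.

544


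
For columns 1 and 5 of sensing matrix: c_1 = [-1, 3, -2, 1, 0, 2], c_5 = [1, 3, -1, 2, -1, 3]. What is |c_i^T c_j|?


Inner product: -1*1 + 3*3 + -2*-1 + 1*2 + 0*-1 + 2*3
Products: [-1, 9, 2, 2, 0, 6]
Sum = 18.
|dot| = 18.

18


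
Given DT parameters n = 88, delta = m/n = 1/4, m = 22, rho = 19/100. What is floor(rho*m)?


m = 1/4*88 = 22.
rho = 19/100.
rho*m = 19/100*22 = 4.18.
k = floor(4.18) = 4.

4


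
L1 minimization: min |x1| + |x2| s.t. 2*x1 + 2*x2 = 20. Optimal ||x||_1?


Axis intercepts:
  x1 = 10, x2 = 0: L1 = 10
  x1 = 0, x2 = 10: L1 = 10
x* = (10, 0)
||x*||_1 = 10.

10


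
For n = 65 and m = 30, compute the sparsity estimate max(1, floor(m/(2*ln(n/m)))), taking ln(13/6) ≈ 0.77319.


n/m = 65/30 = 13/6.
ln(n/m) ≈ 0.77319.
2*ln(n/m) ≈ 1.54638.
m/(2*ln(n/m)) ≈ 30/1.54638 ≈ 19.4001.
floor = 19.
k_max = max(1, 19) = 19.

19


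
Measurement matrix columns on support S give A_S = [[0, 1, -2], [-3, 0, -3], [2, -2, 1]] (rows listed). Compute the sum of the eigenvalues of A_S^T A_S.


Sum of eigenvalues of A_S^T A_S = trace(A_S^T A_S) = sum of squared column norms of A_S.
A_S^T A_S diagonal: [13, 5, 14].
trace = 13 + 5 + 14 = 32.

32


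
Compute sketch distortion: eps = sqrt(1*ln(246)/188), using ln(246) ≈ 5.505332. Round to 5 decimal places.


ln(246) ≈ 5.505332.
1*ln(N)/m ≈ 1*5.505332/188 ≈ 0.02928368.
eps = sqrt(0.02928368) ≈ 0.1711247 ≈ 0.17112.

0.17112


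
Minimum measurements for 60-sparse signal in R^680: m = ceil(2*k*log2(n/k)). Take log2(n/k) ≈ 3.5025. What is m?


log2(n/k) = log2(680/60) ≈ 3.5025.
2*k*log2(n/k) ≈ 2*60*3.5025 = 420.3.
m = ceil(420.3) = 421.

421


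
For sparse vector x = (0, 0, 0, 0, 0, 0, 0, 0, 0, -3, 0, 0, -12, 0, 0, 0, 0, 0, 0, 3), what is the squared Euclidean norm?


Non-zero entries: [(9, -3), (12, -12), (19, 3)]
Squares: [9, 144, 9]
||x||_2^2 = sum = 162.

162


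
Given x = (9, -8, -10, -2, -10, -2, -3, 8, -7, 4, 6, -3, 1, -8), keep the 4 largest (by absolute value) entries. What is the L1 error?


Sorted |x_i| descending: [10, 10, 9, 8, 8, 8, 7, 6, 4, 3, 3, 2, 2, 1]
Keep top 4: [10, 10, 9, 8]
Tail entries: [8, 8, 7, 6, 4, 3, 3, 2, 2, 1]
L1 error = sum of tail = 44.

44


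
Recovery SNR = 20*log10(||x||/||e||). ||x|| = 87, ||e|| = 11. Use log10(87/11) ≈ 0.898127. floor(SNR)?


||x||/||e|| = 87/11.
log10(87/11) ≈ 0.898127.
20*log10(||x||/||e||) ≈ 20*0.898127 = 17.96254.
floor(17.96254) = 17.

17


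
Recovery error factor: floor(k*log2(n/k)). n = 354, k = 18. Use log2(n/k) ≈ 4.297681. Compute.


log2(n/k) = log2(354/18) ≈ 4.297681.
k*log2(n/k) ≈ 18*4.297681 = 77.358258.
floor(77.358258) = 77.

77


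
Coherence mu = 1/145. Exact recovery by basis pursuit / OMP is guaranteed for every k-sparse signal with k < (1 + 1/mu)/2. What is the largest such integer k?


1/mu = 145.
1 + 1/mu = 146.
(1 + 1/mu)/2 = 73 is an integer and the inequality is strict, so k_max = 73 - 1 = 72.

72


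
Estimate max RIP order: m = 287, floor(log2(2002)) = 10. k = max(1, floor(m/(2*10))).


floor(log2(2002)) = 10.
2*10 = 20.
m/(2*floor(log2(n))) = 287/20 ≈ 14.35.
floor = 14.
k = max(1, 14) = 14.

14


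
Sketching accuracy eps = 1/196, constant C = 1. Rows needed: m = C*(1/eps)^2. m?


1/eps = 196.
(1/eps)^2 = 38416.
m = 1*38416 = 38416.

38416


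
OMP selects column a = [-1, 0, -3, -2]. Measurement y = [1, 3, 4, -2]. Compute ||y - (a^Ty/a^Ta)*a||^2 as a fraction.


a^T a = 14.
a^T y = -9.
coeff = -9/14 = -9/14.
||r||^2 = 339/14.

339/14


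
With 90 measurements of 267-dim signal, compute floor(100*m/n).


100*m/n = 100*90/267 ≈ 33.7079.
floor = 33.

33


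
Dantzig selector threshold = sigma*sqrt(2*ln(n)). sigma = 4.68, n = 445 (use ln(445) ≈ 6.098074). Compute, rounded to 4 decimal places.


ln(445) ≈ 6.098074.
2*ln(n) ≈ 12.196148.
sqrt(2*ln(n)) ≈ sqrt(12.196148) ≈ 3.492298.
threshold ≈ 4.68*3.492298 = 16.34395464 ≈ 16.3440.

16.3440


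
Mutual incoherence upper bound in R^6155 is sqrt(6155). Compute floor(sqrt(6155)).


78^2 = 6084 <= 6155 < 6241 = 79^2, so 78 <= sqrt(6155) < 79.
floor(sqrt(6155)) = 78.

78


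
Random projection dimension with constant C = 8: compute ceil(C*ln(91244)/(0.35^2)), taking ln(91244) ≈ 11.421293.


ln(91244) ≈ 11.421293.
eps^2 = 0.35^2 = 0.1225.
C*ln(N)/eps^2 ≈ 8*11.421293/0.1225 ≈ 745.8804.
m = ceil(745.8804) = 746.

746


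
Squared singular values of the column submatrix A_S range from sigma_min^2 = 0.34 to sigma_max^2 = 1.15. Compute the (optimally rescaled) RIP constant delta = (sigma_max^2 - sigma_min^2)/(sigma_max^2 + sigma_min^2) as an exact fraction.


lambda_max - lambda_min = 1.15 - 0.34 = 0.81.
lambda_max + lambda_min = 1.15 + 0.34 = 1.49.
delta = 0.81/1.49 = 81/149.

81/149


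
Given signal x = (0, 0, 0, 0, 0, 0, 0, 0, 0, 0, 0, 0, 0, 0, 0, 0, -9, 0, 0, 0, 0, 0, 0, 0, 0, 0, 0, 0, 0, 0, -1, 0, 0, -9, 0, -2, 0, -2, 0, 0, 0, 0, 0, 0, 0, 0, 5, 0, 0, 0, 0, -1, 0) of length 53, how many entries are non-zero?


Non-zero positions: [16, 30, 33, 35, 37, 46, 51].
Sparsity = 7.

7


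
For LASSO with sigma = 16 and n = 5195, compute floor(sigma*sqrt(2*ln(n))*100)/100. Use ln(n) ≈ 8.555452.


ln(5195) ≈ 8.555452.
2*ln(n) ≈ 17.110904.
sqrt(2*ln(n)) ≈ sqrt(17.110904) ≈ 4.136533.
lambda ≈ 16*4.136533 = 66.184528.
floor(lambda*100)/100 = 66.18.

66.18


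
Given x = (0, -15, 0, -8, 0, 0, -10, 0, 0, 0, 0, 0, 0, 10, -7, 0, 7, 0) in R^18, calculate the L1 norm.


Non-zero entries: [(1, -15), (3, -8), (6, -10), (13, 10), (14, -7), (16, 7)]
Absolute values: [15, 8, 10, 10, 7, 7]
||x||_1 = sum = 57.

57


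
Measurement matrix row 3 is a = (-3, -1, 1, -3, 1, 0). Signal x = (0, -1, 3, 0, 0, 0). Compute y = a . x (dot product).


Non-zero terms: ['-1*-1', '1*3']
Products: [1, 3]
y = sum = 4.

4


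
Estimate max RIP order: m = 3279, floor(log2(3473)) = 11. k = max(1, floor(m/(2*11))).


floor(log2(3473)) = 11.
2*11 = 22.
m/(2*floor(log2(n))) = 3279/22 ≈ 149.0455.
floor = 149.
k = max(1, 149) = 149.

149


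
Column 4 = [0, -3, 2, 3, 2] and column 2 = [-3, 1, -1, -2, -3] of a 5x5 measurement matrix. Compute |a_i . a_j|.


Inner product: 0*-3 + -3*1 + 2*-1 + 3*-2 + 2*-3
Products: [0, -3, -2, -6, -6]
Sum = -17.
|dot| = 17.

17


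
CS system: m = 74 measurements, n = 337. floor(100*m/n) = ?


100*m/n = 100*74/337 ≈ 21.9585.
floor = 21.

21


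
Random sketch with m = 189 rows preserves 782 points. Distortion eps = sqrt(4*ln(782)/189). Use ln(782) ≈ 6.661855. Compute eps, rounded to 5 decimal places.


ln(782) ≈ 6.661855.
4*ln(N)/m ≈ 4*6.661855/189 ≈ 0.14099164.
eps = sqrt(0.14099164) ≈ 0.3754885 ≈ 0.37549.

0.37549


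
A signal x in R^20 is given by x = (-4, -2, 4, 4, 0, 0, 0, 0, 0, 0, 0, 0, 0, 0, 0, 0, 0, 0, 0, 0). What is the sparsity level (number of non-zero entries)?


Non-zero positions: [0, 1, 2, 3].
Sparsity = 4.

4


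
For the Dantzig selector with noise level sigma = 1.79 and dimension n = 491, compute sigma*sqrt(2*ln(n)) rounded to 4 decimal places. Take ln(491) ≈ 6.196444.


ln(491) ≈ 6.196444.
2*ln(n) ≈ 12.392888.
sqrt(2*ln(n)) ≈ sqrt(12.392888) ≈ 3.520353.
threshold ≈ 1.79*3.520353 = 6.30143187 ≈ 6.3014.

6.3014


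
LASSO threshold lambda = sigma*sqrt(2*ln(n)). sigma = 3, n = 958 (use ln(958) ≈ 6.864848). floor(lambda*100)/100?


ln(958) ≈ 6.864848.
2*ln(n) ≈ 13.729696.
sqrt(2*ln(n)) ≈ sqrt(13.729696) ≈ 3.70536.
lambda ≈ 3*3.70536 = 11.11608.
floor(lambda*100)/100 = 11.11.

11.11


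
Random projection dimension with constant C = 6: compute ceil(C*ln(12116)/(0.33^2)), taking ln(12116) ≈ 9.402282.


ln(12116) ≈ 9.402282.
eps^2 = 0.33^2 = 0.1089.
C*ln(N)/eps^2 ≈ 6*9.402282/0.1089 ≈ 518.0321.
m = ceil(518.0321) = 519.

519


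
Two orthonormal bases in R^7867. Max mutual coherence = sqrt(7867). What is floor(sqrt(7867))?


88^2 = 7744 <= 7867 < 7921 = 89^2, so 88 <= sqrt(7867) < 89.
floor(sqrt(7867)) = 88.

88


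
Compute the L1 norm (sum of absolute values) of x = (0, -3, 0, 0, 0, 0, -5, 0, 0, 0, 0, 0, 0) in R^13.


Non-zero entries: [(1, -3), (6, -5)]
Absolute values: [3, 5]
||x||_1 = sum = 8.

8


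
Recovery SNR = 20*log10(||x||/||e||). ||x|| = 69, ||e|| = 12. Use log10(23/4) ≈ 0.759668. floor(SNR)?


||x||/||e|| = 69/12 = 23/4.
log10(23/4) ≈ 0.759668.
20*log10(||x||/||e||) ≈ 20*0.759668 = 15.19336.
floor(15.19336) = 15.

15


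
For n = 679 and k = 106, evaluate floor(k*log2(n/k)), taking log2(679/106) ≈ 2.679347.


log2(n/k) = log2(679/106) ≈ 2.679347.
k*log2(n/k) ≈ 106*2.679347 = 284.010782.
floor(284.010782) = 284.

284


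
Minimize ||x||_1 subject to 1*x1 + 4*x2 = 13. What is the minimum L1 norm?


Axis intercepts:
  x1 = 13, x2 = 0: L1 = 13
  x1 = 0, x2 = 13/4: L1 = 13/4
x* = (0, 13/4)
||x*||_1 = 13/4.

13/4


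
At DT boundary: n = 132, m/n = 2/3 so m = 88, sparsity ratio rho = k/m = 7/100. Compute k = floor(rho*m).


m = 2/3*132 = 88.
rho = 7/100.
rho*m = 7/100*88 = 6.16.
k = floor(6.16) = 6.

6


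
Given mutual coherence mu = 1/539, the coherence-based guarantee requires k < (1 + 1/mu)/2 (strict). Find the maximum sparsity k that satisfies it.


1/mu = 539.
1 + 1/mu = 540.
(1 + 1/mu)/2 = 270 is an integer and the inequality is strict, so k_max = 270 - 1 = 269.

269


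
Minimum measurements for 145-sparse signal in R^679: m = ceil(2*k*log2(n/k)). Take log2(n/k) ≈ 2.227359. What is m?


log2(n/k) = log2(679/145) ≈ 2.227359.
2*k*log2(n/k) ≈ 2*145*2.227359 = 645.93411.
m = ceil(645.93411) = 646.

646


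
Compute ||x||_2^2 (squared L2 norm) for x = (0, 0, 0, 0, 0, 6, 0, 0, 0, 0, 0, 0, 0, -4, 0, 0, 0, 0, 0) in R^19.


Non-zero entries: [(5, 6), (13, -4)]
Squares: [36, 16]
||x||_2^2 = sum = 52.

52


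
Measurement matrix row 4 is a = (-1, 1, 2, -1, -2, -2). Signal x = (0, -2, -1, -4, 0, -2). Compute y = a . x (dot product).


Non-zero terms: ['1*-2', '2*-1', '-1*-4', '-2*-2']
Products: [-2, -2, 4, 4]
y = sum = 4.

4


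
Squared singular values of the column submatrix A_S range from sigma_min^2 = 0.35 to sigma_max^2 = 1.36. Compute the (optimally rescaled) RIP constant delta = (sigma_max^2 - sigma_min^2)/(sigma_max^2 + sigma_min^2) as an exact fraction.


lambda_max - lambda_min = 1.36 - 0.35 = 1.01.
lambda_max + lambda_min = 1.36 + 0.35 = 1.71.
delta = 1.01/1.71 = 101/171.

101/171


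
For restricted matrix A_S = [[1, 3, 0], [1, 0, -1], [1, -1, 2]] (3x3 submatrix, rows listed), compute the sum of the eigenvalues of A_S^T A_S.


Sum of eigenvalues of A_S^T A_S = trace(A_S^T A_S) = sum of squared column norms of A_S.
A_S^T A_S diagonal: [3, 10, 5].
trace = 3 + 10 + 5 = 18.

18


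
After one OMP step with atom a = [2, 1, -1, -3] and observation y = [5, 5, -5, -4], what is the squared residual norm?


a^T a = 15.
a^T y = 32.
coeff = 32/15 = 32/15.
||r||^2 = 341/15.

341/15


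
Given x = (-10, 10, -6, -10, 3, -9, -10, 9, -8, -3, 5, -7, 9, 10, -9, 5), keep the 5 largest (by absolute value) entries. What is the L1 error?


Sorted |x_i| descending: [10, 10, 10, 10, 10, 9, 9, 9, 9, 8, 7, 6, 5, 5, 3, 3]
Keep top 5: [10, 10, 10, 10, 10]
Tail entries: [9, 9, 9, 9, 8, 7, 6, 5, 5, 3, 3]
L1 error = sum of tail = 73.

73


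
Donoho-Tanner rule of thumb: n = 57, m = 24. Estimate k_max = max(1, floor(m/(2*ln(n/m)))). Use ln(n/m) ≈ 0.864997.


n/m = 57/24 = 19/8.
ln(n/m) ≈ 0.864997.
2*ln(n/m) ≈ 1.729994.
m/(2*ln(n/m)) ≈ 24/1.729994 ≈ 13.8729.
floor = 13.
k_max = max(1, 13) = 13.

13


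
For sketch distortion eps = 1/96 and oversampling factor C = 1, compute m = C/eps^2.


1/eps = 96.
(1/eps)^2 = 9216.
m = 1*9216 = 9216.

9216


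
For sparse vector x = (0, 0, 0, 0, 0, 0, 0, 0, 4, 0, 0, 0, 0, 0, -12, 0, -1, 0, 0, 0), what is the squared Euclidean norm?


Non-zero entries: [(8, 4), (14, -12), (16, -1)]
Squares: [16, 144, 1]
||x||_2^2 = sum = 161.

161


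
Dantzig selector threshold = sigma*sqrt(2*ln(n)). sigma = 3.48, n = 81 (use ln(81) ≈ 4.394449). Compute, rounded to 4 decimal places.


ln(81) ≈ 4.394449.
2*ln(n) ≈ 8.788898.
sqrt(2*ln(n)) ≈ sqrt(8.788898) ≈ 2.964608.
threshold ≈ 3.48*2.964608 = 10.31683584 ≈ 10.3168.

10.3168


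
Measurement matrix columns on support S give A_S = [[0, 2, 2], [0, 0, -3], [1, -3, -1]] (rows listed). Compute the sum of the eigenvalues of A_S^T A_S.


Sum of eigenvalues of A_S^T A_S = trace(A_S^T A_S) = sum of squared column norms of A_S.
A_S^T A_S diagonal: [1, 13, 14].
trace = 1 + 13 + 14 = 28.

28


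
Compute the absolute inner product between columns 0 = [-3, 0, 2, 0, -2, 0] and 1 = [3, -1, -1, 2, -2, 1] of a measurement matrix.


Inner product: -3*3 + 0*-1 + 2*-1 + 0*2 + -2*-2 + 0*1
Products: [-9, 0, -2, 0, 4, 0]
Sum = -7.
|dot| = 7.

7


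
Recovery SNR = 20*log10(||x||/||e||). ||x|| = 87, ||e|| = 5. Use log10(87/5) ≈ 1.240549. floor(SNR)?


||x||/||e|| = 87/5.
log10(87/5) ≈ 1.240549.
20*log10(||x||/||e||) ≈ 20*1.240549 = 24.81098.
floor(24.81098) = 24.

24


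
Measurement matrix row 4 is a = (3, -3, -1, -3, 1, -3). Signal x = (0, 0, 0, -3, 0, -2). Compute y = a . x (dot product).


Non-zero terms: ['-3*-3', '-3*-2']
Products: [9, 6]
y = sum = 15.

15


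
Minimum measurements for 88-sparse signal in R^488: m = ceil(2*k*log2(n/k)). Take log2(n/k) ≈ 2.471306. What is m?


log2(n/k) = log2(488/88) ≈ 2.471306.
2*k*log2(n/k) ≈ 2*88*2.471306 = 434.949856.
m = ceil(434.949856) = 435.

435


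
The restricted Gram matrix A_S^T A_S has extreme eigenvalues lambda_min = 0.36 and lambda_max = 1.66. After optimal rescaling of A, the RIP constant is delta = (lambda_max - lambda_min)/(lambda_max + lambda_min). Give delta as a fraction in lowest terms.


lambda_max - lambda_min = 1.66 - 0.36 = 1.30.
lambda_max + lambda_min = 1.66 + 0.36 = 2.02.
delta = 1.30/2.02 = 130/202 = 65/101.

65/101


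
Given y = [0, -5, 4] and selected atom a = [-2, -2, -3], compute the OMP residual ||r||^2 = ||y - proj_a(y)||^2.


a^T a = 17.
a^T y = -2.
coeff = -2/17 = -2/17.
||r||^2 = 693/17.

693/17


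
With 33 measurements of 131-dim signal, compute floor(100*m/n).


100*m/n = 100*33/131 ≈ 25.1908.
floor = 25.

25


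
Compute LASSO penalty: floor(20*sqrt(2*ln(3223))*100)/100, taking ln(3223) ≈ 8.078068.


ln(3223) ≈ 8.078068.
2*ln(n) ≈ 16.156136.
sqrt(2*ln(n)) ≈ sqrt(16.156136) ≈ 4.01947.
lambda ≈ 20*4.01947 = 80.3894.
floor(lambda*100)/100 = 80.38.

80.38


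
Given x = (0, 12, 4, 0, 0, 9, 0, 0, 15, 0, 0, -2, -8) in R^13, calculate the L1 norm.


Non-zero entries: [(1, 12), (2, 4), (5, 9), (8, 15), (11, -2), (12, -8)]
Absolute values: [12, 4, 9, 15, 2, 8]
||x||_1 = sum = 50.

50


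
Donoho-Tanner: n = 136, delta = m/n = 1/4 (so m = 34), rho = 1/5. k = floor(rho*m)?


m = 1/4*136 = 34.
rho = 1/5.
rho*m = 1/5*34 = 6.8.
k = floor(6.8) = 6.

6


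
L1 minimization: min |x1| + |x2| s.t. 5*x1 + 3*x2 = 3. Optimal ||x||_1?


Axis intercepts:
  x1 = 3/5, x2 = 0: L1 = 3/5
  x1 = 0, x2 = 1: L1 = 1
x* = (3/5, 0)
||x*||_1 = 3/5.

3/5


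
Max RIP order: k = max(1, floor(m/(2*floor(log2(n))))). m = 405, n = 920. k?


floor(log2(920)) = 9.
2*9 = 18.
m/(2*floor(log2(n))) = 405/18 ≈ 22.5.
floor = 22.
k = max(1, 22) = 22.

22


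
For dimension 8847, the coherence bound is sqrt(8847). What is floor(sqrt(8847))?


94^2 = 8836 <= 8847 < 9025 = 95^2, so 94 <= sqrt(8847) < 95.
floor(sqrt(8847)) = 94.

94


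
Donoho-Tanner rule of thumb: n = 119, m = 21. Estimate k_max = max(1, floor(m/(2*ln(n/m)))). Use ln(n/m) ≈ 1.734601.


n/m = 119/21 = 17/3.
ln(n/m) ≈ 1.734601.
2*ln(n/m) ≈ 3.469202.
m/(2*ln(n/m)) ≈ 21/3.469202 ≈ 6.0533.
floor = 6.
k_max = max(1, 6) = 6.

6


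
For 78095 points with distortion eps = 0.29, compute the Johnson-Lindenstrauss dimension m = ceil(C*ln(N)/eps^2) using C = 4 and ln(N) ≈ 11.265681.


ln(78095) ≈ 11.265681.
eps^2 = 0.29^2 = 0.0841.
C*ln(N)/eps^2 ≈ 4*11.265681/0.0841 ≈ 535.8231.
m = ceil(535.8231) = 536.

536


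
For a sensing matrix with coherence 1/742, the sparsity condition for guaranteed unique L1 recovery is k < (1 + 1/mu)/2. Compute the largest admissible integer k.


1/mu = 742.
1 + 1/mu = 743.
(1 + 1/mu)/2 = 371.5 is not an integer, so k_max = floor(371.5) = 371.

371


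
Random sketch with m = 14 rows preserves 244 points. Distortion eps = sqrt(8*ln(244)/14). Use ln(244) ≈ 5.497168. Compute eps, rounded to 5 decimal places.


ln(244) ≈ 5.497168.
8*ln(N)/m ≈ 8*5.497168/14 ≈ 3.14123886.
eps = sqrt(3.14123886) ≈ 1.772354 ≈ 1.77235.

1.77235


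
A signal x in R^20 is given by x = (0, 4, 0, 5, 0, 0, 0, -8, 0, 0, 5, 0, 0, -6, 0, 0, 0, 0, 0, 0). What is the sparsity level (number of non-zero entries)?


Non-zero positions: [1, 3, 7, 10, 13].
Sparsity = 5.

5


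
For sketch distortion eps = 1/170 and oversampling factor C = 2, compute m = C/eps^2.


1/eps = 170.
(1/eps)^2 = 28900.
m = 2*28900 = 57800.

57800


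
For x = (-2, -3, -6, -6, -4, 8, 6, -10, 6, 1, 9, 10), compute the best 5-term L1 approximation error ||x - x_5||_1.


Sorted |x_i| descending: [10, 10, 9, 8, 6, 6, 6, 6, 4, 3, 2, 1]
Keep top 5: [10, 10, 9, 8, 6]
Tail entries: [6, 6, 6, 4, 3, 2, 1]
L1 error = sum of tail = 28.

28


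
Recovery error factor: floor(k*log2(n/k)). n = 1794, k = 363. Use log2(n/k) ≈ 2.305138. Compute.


log2(n/k) = log2(1794/363) ≈ 2.305138.
k*log2(n/k) ≈ 363*2.305138 = 836.765094.
floor(836.765094) = 836.

836


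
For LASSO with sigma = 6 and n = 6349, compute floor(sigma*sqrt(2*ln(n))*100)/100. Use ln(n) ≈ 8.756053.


ln(6349) ≈ 8.756053.
2*ln(n) ≈ 17.512106.
sqrt(2*ln(n)) ≈ sqrt(17.512106) ≈ 4.184747.
lambda ≈ 6*4.184747 = 25.108482.
floor(lambda*100)/100 = 25.10.

25.10


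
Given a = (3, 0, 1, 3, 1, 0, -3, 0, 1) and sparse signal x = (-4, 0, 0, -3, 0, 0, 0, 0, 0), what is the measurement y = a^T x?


Non-zero terms: ['3*-4', '3*-3']
Products: [-12, -9]
y = sum = -21.

-21


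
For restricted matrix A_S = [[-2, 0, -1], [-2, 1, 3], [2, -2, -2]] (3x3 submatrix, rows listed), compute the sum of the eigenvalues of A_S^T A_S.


Sum of eigenvalues of A_S^T A_S = trace(A_S^T A_S) = sum of squared column norms of A_S.
A_S^T A_S diagonal: [12, 5, 14].
trace = 12 + 5 + 14 = 31.

31


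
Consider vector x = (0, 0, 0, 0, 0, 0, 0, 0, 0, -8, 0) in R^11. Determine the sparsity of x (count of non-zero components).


Non-zero positions: [9].
Sparsity = 1.

1


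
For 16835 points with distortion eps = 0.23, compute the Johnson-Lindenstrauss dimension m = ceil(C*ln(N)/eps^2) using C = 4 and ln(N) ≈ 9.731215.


ln(16835) ≈ 9.731215.
eps^2 = 0.23^2 = 0.0529.
C*ln(N)/eps^2 ≈ 4*9.731215/0.0529 ≈ 735.8197.
m = ceil(735.8197) = 736.

736


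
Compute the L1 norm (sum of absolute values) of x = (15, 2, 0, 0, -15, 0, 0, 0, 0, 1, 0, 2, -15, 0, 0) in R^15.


Non-zero entries: [(0, 15), (1, 2), (4, -15), (9, 1), (11, 2), (12, -15)]
Absolute values: [15, 2, 15, 1, 2, 15]
||x||_1 = sum = 50.

50


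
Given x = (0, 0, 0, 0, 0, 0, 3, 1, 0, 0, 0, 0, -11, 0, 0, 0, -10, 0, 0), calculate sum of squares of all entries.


Non-zero entries: [(6, 3), (7, 1), (12, -11), (16, -10)]
Squares: [9, 1, 121, 100]
||x||_2^2 = sum = 231.

231


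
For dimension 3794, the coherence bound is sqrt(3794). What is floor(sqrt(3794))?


61^2 = 3721 <= 3794 < 3844 = 62^2, so 61 <= sqrt(3794) < 62.
floor(sqrt(3794)) = 61.

61


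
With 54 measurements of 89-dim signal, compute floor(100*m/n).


100*m/n = 100*54/89 ≈ 60.6742.
floor = 60.

60


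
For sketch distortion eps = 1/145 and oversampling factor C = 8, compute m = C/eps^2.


1/eps = 145.
(1/eps)^2 = 21025.
m = 8*21025 = 168200.

168200


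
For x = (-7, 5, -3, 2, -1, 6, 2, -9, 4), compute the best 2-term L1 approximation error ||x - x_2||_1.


Sorted |x_i| descending: [9, 7, 6, 5, 4, 3, 2, 2, 1]
Keep top 2: [9, 7]
Tail entries: [6, 5, 4, 3, 2, 2, 1]
L1 error = sum of tail = 23.

23


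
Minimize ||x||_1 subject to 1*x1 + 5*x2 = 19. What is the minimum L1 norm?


Axis intercepts:
  x1 = 19, x2 = 0: L1 = 19
  x1 = 0, x2 = 19/5: L1 = 19/5
x* = (0, 19/5)
||x*||_1 = 19/5.

19/5


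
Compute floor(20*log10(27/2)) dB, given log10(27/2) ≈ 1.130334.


||x||/||e|| = 27/2.
log10(27/2) ≈ 1.130334.
20*log10(||x||/||e||) ≈ 20*1.130334 = 22.60668.
floor(22.60668) = 22.

22


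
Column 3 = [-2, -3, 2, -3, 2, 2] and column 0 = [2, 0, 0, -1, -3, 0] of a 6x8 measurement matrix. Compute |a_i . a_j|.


Inner product: -2*2 + -3*0 + 2*0 + -3*-1 + 2*-3 + 2*0
Products: [-4, 0, 0, 3, -6, 0]
Sum = -7.
|dot| = 7.

7


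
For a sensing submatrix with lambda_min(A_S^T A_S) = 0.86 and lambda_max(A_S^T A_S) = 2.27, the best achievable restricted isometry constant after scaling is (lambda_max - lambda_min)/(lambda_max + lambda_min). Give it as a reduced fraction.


lambda_max - lambda_min = 2.27 - 0.86 = 1.41.
lambda_max + lambda_min = 2.27 + 0.86 = 3.13.
delta = 1.41/3.13 = 141/313.

141/313


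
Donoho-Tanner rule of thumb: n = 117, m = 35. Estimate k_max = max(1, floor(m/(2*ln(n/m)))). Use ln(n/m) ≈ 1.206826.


n/m = 117/35.
ln(n/m) ≈ 1.206826.
2*ln(n/m) ≈ 2.413652.
m/(2*ln(n/m)) ≈ 35/2.413652 ≈ 14.5008.
floor = 14.
k_max = max(1, 14) = 14.

14


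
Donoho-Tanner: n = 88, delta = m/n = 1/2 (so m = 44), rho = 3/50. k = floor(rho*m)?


m = 1/2*88 = 44.
rho = 3/50.
rho*m = 3/50*44 = 2.64.
k = floor(2.64) = 2.

2


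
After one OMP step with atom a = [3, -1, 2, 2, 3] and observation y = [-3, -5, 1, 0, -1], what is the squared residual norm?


a^T a = 27.
a^T y = -5.
coeff = -5/27 = -5/27.
||r||^2 = 947/27.

947/27


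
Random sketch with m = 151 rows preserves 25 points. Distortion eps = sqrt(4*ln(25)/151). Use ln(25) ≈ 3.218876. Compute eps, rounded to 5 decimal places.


ln(25) ≈ 3.218876.
4*ln(N)/m ≈ 4*3.218876/151 ≈ 0.08526824.
eps = sqrt(0.08526824) ≈ 0.2920073 ≈ 0.29201.

0.29201


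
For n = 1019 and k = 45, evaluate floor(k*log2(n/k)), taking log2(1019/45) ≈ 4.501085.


log2(n/k) = log2(1019/45) ≈ 4.501085.
k*log2(n/k) ≈ 45*4.501085 = 202.548825.
floor(202.548825) = 202.

202


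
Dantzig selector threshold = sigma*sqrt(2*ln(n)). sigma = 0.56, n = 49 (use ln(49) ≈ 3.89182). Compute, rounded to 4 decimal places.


ln(49) ≈ 3.89182.
2*ln(n) ≈ 7.78364.
sqrt(2*ln(n)) ≈ sqrt(7.78364) ≈ 2.789918.
threshold ≈ 0.56*2.789918 = 1.56235408 ≈ 1.5624.

1.5624


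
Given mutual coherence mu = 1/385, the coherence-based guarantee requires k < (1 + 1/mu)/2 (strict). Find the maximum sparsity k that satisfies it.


1/mu = 385.
1 + 1/mu = 386.
(1 + 1/mu)/2 = 193 is an integer and the inequality is strict, so k_max = 193 - 1 = 192.

192


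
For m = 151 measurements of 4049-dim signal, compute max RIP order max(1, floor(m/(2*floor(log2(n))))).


floor(log2(4049)) = 11.
2*11 = 22.
m/(2*floor(log2(n))) = 151/22 ≈ 6.8636.
floor = 6.
k = max(1, 6) = 6.

6


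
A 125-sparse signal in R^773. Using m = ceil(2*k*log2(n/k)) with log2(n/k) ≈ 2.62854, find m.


log2(n/k) = log2(773/125) ≈ 2.62854.
2*k*log2(n/k) ≈ 2*125*2.62854 = 657.135.
m = ceil(657.135) = 658.

658


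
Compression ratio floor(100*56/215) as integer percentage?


100*m/n = 100*56/215 ≈ 26.0465.
floor = 26.

26


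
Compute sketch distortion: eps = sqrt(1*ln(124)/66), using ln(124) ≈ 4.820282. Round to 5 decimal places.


ln(124) ≈ 4.820282.
1*ln(N)/m ≈ 1*4.820282/66 ≈ 0.07303458.
eps = sqrt(0.07303458) ≈ 0.2702491 ≈ 0.27025.

0.27025


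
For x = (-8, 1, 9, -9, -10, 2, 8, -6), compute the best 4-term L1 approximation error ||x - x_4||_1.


Sorted |x_i| descending: [10, 9, 9, 8, 8, 6, 2, 1]
Keep top 4: [10, 9, 9, 8]
Tail entries: [8, 6, 2, 1]
L1 error = sum of tail = 17.

17


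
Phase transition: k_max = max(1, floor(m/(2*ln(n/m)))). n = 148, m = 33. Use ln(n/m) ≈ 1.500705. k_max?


n/m = 148/33.
ln(n/m) ≈ 1.500705.
2*ln(n/m) ≈ 3.00141.
m/(2*ln(n/m)) ≈ 33/3.00141 ≈ 10.9948.
floor = 10.
k_max = max(1, 10) = 10.

10


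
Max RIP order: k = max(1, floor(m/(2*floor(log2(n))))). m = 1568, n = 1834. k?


floor(log2(1834)) = 10.
2*10 = 20.
m/(2*floor(log2(n))) = 1568/20 ≈ 78.4.
floor = 78.
k = max(1, 78) = 78.

78


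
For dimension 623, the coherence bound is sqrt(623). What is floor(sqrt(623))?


24^2 = 576 <= 623 < 625 = 25^2, so 24 <= sqrt(623) < 25.
floor(sqrt(623)) = 24.

24


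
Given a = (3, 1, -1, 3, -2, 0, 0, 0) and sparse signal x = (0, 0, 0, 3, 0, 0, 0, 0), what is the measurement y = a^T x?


Non-zero terms: ['3*3']
Products: [9]
y = sum = 9.

9


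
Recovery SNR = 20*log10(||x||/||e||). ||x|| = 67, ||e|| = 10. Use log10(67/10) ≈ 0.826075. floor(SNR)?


||x||/||e|| = 67/10.
log10(67/10) ≈ 0.826075.
20*log10(||x||/||e||) ≈ 20*0.826075 = 16.5215.
floor(16.5215) = 16.

16


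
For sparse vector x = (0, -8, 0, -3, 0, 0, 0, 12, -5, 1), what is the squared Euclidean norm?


Non-zero entries: [(1, -8), (3, -3), (7, 12), (8, -5), (9, 1)]
Squares: [64, 9, 144, 25, 1]
||x||_2^2 = sum = 243.

243


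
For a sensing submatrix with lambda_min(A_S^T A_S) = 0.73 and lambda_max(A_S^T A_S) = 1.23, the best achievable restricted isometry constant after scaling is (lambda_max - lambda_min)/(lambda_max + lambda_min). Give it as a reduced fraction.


lambda_max - lambda_min = 1.23 - 0.73 = 0.50.
lambda_max + lambda_min = 1.23 + 0.73 = 1.96.
delta = 0.50/1.96 = 50/196 = 25/98.

25/98


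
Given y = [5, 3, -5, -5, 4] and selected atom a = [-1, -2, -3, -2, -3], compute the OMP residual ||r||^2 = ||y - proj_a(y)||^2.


a^T a = 27.
a^T y = 2.
coeff = 2/27 = 2/27.
||r||^2 = 2696/27.

2696/27


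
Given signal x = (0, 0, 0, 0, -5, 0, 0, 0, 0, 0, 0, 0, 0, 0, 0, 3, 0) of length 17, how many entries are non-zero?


Non-zero positions: [4, 15].
Sparsity = 2.

2


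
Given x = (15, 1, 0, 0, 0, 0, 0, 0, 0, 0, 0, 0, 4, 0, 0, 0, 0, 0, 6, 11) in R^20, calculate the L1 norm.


Non-zero entries: [(0, 15), (1, 1), (12, 4), (18, 6), (19, 11)]
Absolute values: [15, 1, 4, 6, 11]
||x||_1 = sum = 37.

37


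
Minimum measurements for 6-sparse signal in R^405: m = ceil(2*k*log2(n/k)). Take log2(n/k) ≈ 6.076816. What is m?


log2(n/k) = log2(405/6) ≈ 6.076816.
2*k*log2(n/k) ≈ 2*6*6.076816 = 72.921792.
m = ceil(72.921792) = 73.

73


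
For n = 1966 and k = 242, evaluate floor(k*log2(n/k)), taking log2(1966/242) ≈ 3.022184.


log2(n/k) = log2(1966/242) ≈ 3.022184.
k*log2(n/k) ≈ 242*3.022184 = 731.368528.
floor(731.368528) = 731.

731


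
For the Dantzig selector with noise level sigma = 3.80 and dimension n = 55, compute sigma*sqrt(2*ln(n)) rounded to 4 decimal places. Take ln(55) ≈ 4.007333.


ln(55) ≈ 4.007333.
2*ln(n) ≈ 8.014666.
sqrt(2*ln(n)) ≈ sqrt(8.014666) ≈ 2.831019.
threshold ≈ 3.80*2.831019 = 10.7578722 ≈ 10.7579.

10.7579


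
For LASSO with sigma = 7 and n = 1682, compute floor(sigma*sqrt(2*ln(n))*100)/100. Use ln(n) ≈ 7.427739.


ln(1682) ≈ 7.427739.
2*ln(n) ≈ 14.855478.
sqrt(2*ln(n)) ≈ sqrt(14.855478) ≈ 3.85428.
lambda ≈ 7*3.85428 = 26.97996.
floor(lambda*100)/100 = 26.97.

26.97


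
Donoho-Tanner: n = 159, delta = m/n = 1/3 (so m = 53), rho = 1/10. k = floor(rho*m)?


m = 1/3*159 = 53.
rho = 1/10.
rho*m = 1/10*53 = 5.3.
k = floor(5.3) = 5.

5


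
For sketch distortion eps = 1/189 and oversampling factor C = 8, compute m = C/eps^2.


1/eps = 189.
(1/eps)^2 = 35721.
m = 8*35721 = 285768.

285768


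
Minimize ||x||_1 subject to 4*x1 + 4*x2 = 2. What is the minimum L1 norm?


Axis intercepts:
  x1 = 1/2, x2 = 0: L1 = 1/2
  x1 = 0, x2 = 1/2: L1 = 1/2
x* = (1/2, 0)
||x*||_1 = 1/2.

1/2


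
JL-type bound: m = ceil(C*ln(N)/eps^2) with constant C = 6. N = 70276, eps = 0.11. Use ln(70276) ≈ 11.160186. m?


ln(70276) ≈ 11.160186.
eps^2 = 0.11^2 = 0.0121.
C*ln(N)/eps^2 ≈ 6*11.160186/0.0121 ≈ 5533.9765.
m = ceil(5533.9765) = 5534.

5534


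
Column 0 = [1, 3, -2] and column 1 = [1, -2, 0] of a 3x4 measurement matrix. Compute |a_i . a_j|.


Inner product: 1*1 + 3*-2 + -2*0
Products: [1, -6, 0]
Sum = -5.
|dot| = 5.

5


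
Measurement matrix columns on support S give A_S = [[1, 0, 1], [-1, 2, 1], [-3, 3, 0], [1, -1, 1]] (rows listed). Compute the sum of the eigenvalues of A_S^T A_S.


Sum of eigenvalues of A_S^T A_S = trace(A_S^T A_S) = sum of squared column norms of A_S.
A_S^T A_S diagonal: [12, 14, 3].
trace = 12 + 14 + 3 = 29.

29


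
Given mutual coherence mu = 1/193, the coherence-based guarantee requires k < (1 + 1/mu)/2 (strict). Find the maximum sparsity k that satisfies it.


1/mu = 193.
1 + 1/mu = 194.
(1 + 1/mu)/2 = 97 is an integer and the inequality is strict, so k_max = 97 - 1 = 96.

96


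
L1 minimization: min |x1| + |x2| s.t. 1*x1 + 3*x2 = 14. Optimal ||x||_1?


Axis intercepts:
  x1 = 14, x2 = 0: L1 = 14
  x1 = 0, x2 = 14/3: L1 = 14/3
x* = (0, 14/3)
||x*||_1 = 14/3.

14/3


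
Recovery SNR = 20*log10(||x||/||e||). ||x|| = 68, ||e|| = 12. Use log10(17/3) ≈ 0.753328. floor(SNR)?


||x||/||e|| = 68/12 = 17/3.
log10(17/3) ≈ 0.753328.
20*log10(||x||/||e||) ≈ 20*0.753328 = 15.06656.
floor(15.06656) = 15.

15


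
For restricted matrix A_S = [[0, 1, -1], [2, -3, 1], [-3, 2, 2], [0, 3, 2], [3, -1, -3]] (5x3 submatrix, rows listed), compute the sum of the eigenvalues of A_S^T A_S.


Sum of eigenvalues of A_S^T A_S = trace(A_S^T A_S) = sum of squared column norms of A_S.
A_S^T A_S diagonal: [22, 24, 19].
trace = 22 + 24 + 19 = 65.

65


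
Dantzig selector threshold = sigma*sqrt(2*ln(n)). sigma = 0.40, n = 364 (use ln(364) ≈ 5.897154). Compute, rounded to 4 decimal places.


ln(364) ≈ 5.897154.
2*ln(n) ≈ 11.794308.
sqrt(2*ln(n)) ≈ sqrt(11.794308) ≈ 3.434284.
threshold ≈ 0.40*3.434284 = 1.3737136 ≈ 1.3737.

1.3737


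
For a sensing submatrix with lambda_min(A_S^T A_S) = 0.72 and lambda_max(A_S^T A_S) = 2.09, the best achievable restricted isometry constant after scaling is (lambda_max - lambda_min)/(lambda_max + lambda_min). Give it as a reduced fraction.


lambda_max - lambda_min = 2.09 - 0.72 = 1.37.
lambda_max + lambda_min = 2.09 + 0.72 = 2.81.
delta = 1.37/2.81 = 137/281.

137/281


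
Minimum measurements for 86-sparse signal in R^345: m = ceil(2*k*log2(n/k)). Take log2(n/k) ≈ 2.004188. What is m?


log2(n/k) = log2(345/86) ≈ 2.004188.
2*k*log2(n/k) ≈ 2*86*2.004188 = 344.720336.
m = ceil(344.720336) = 345.

345


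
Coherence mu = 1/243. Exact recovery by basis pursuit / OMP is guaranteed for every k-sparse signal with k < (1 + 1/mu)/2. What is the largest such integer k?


1/mu = 243.
1 + 1/mu = 244.
(1 + 1/mu)/2 = 122 is an integer and the inequality is strict, so k_max = 122 - 1 = 121.

121


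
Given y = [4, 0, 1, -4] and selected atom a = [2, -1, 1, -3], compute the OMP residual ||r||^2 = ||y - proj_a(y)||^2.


a^T a = 15.
a^T y = 21.
coeff = 21/15 = 7/5.
||r||^2 = 18/5.

18/5


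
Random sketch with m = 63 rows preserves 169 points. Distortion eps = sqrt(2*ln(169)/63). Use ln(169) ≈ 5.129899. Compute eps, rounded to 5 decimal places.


ln(169) ≈ 5.129899.
2*ln(N)/m ≈ 2*5.129899/63 ≈ 0.16285394.
eps = sqrt(0.16285394) ≈ 0.4035517 ≈ 0.40355.

0.40355


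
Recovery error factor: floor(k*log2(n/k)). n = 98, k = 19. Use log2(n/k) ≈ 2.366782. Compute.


log2(n/k) = log2(98/19) ≈ 2.366782.
k*log2(n/k) ≈ 19*2.366782 = 44.968858.
floor(44.968858) = 44.

44


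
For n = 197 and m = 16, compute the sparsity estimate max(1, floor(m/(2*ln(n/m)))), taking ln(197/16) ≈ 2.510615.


n/m = 197/16.
ln(n/m) ≈ 2.510615.
2*ln(n/m) ≈ 5.02123.
m/(2*ln(n/m)) ≈ 16/5.02123 ≈ 3.1865.
floor = 3.
k_max = max(1, 3) = 3.

3


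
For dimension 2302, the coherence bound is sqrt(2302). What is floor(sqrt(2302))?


47^2 = 2209 <= 2302 < 2304 = 48^2, so 47 <= sqrt(2302) < 48.
floor(sqrt(2302)) = 47.

47


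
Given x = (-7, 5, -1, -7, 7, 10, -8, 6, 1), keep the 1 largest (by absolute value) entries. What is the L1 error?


Sorted |x_i| descending: [10, 8, 7, 7, 7, 6, 5, 1, 1]
Keep top 1: [10]
Tail entries: [8, 7, 7, 7, 6, 5, 1, 1]
L1 error = sum of tail = 42.

42


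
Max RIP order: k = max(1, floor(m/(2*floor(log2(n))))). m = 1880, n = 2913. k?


floor(log2(2913)) = 11.
2*11 = 22.
m/(2*floor(log2(n))) = 1880/22 ≈ 85.4545.
floor = 85.
k = max(1, 85) = 85.

85


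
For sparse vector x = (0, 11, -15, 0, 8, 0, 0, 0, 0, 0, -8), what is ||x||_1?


Non-zero entries: [(1, 11), (2, -15), (4, 8), (10, -8)]
Absolute values: [11, 15, 8, 8]
||x||_1 = sum = 42.

42


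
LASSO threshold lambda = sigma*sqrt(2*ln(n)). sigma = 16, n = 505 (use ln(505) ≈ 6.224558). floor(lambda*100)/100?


ln(505) ≈ 6.224558.
2*ln(n) ≈ 12.449116.
sqrt(2*ln(n)) ≈ sqrt(12.449116) ≈ 3.52833.
lambda ≈ 16*3.52833 = 56.45328.
floor(lambda*100)/100 = 56.45.

56.45
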